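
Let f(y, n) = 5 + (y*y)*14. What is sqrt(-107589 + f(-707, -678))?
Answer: sqrt(6890302) ≈ 2624.9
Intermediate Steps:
f(y, n) = 5 + 14*y**2 (f(y, n) = 5 + y**2*14 = 5 + 14*y**2)
sqrt(-107589 + f(-707, -678)) = sqrt(-107589 + (5 + 14*(-707)**2)) = sqrt(-107589 + (5 + 14*499849)) = sqrt(-107589 + (5 + 6997886)) = sqrt(-107589 + 6997891) = sqrt(6890302)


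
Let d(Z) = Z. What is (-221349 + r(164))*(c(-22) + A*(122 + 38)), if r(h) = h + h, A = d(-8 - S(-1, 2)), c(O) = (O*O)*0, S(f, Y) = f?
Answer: 247543520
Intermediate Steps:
c(O) = 0 (c(O) = O²*0 = 0)
A = -7 (A = -8 - 1*(-1) = -8 + 1 = -7)
r(h) = 2*h
(-221349 + r(164))*(c(-22) + A*(122 + 38)) = (-221349 + 2*164)*(0 - 7*(122 + 38)) = (-221349 + 328)*(0 - 7*160) = -221021*(0 - 1120) = -221021*(-1120) = 247543520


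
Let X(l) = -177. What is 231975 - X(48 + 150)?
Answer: 232152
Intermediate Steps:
231975 - X(48 + 150) = 231975 - 1*(-177) = 231975 + 177 = 232152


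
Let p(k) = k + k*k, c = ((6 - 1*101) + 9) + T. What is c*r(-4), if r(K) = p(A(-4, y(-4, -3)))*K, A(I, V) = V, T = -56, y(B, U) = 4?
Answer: 11360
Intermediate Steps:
c = -142 (c = ((6 - 1*101) + 9) - 56 = ((6 - 101) + 9) - 56 = (-95 + 9) - 56 = -86 - 56 = -142)
p(k) = k + k²
r(K) = 20*K (r(K) = (4*(1 + 4))*K = (4*5)*K = 20*K)
c*r(-4) = -2840*(-4) = -142*(-80) = 11360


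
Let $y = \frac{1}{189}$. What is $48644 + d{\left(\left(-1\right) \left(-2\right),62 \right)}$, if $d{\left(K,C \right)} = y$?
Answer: $\frac{9193717}{189} \approx 48644.0$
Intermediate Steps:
$y = \frac{1}{189} \approx 0.005291$
$d{\left(K,C \right)} = \frac{1}{189}$
$48644 + d{\left(\left(-1\right) \left(-2\right),62 \right)} = 48644 + \frac{1}{189} = \frac{9193717}{189}$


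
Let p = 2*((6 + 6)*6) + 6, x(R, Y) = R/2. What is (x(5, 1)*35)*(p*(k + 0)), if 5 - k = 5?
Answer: 0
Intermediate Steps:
x(R, Y) = R/2 (x(R, Y) = R*(½) = R/2)
k = 0 (k = 5 - 1*5 = 5 - 5 = 0)
p = 150 (p = 2*(12*6) + 6 = 2*72 + 6 = 144 + 6 = 150)
(x(5, 1)*35)*(p*(k + 0)) = (((½)*5)*35)*(150*(0 + 0)) = ((5/2)*35)*(150*0) = (175/2)*0 = 0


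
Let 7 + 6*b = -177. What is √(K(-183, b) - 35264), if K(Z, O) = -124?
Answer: 6*I*√983 ≈ 188.12*I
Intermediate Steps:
b = -92/3 (b = -7/6 + (⅙)*(-177) = -7/6 - 59/2 = -92/3 ≈ -30.667)
√(K(-183, b) - 35264) = √(-124 - 35264) = √(-35388) = 6*I*√983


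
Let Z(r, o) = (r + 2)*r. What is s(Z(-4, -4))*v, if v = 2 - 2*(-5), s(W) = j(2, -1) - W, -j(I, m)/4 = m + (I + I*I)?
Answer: -336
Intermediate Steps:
Z(r, o) = r*(2 + r) (Z(r, o) = (2 + r)*r = r*(2 + r))
j(I, m) = -4*I - 4*m - 4*I**2 (j(I, m) = -4*(m + (I + I*I)) = -4*(m + (I + I**2)) = -4*(I + m + I**2) = -4*I - 4*m - 4*I**2)
s(W) = -20 - W (s(W) = (-4*2 - 4*(-1) - 4*2**2) - W = (-8 + 4 - 4*4) - W = (-8 + 4 - 16) - W = -20 - W)
v = 12 (v = 2 + 10 = 12)
s(Z(-4, -4))*v = (-20 - (-4)*(2 - 4))*12 = (-20 - (-4)*(-2))*12 = (-20 - 1*8)*12 = (-20 - 8)*12 = -28*12 = -336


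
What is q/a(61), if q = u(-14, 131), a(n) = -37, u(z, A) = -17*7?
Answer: 119/37 ≈ 3.2162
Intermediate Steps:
u(z, A) = -119
q = -119
q/a(61) = -119/(-37) = -119*(-1/37) = 119/37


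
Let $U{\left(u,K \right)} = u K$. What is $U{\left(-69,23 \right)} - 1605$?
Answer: $-3192$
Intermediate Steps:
$U{\left(u,K \right)} = K u$
$U{\left(-69,23 \right)} - 1605 = 23 \left(-69\right) - 1605 = -1587 - 1605 = -3192$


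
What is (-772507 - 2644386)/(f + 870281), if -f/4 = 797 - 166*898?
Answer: -3416893/1463365 ≈ -2.3350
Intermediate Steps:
f = 593084 (f = -4*(797 - 166*898) = -4*(797 - 149068) = -4*(-148271) = 593084)
(-772507 - 2644386)/(f + 870281) = (-772507 - 2644386)/(593084 + 870281) = -3416893/1463365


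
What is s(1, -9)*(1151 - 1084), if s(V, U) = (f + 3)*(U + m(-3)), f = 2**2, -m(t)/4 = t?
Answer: 1407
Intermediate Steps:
m(t) = -4*t
f = 4
s(V, U) = 84 + 7*U (s(V, U) = (4 + 3)*(U - 4*(-3)) = 7*(U + 12) = 7*(12 + U) = 84 + 7*U)
s(1, -9)*(1151 - 1084) = (84 + 7*(-9))*(1151 - 1084) = (84 - 63)*67 = 21*67 = 1407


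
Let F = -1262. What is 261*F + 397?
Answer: -328985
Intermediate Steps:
261*F + 397 = 261*(-1262) + 397 = -329382 + 397 = -328985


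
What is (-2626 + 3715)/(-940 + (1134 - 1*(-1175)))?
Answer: 1089/1369 ≈ 0.79547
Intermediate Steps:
(-2626 + 3715)/(-940 + (1134 - 1*(-1175))) = 1089/(-940 + (1134 + 1175)) = 1089/(-940 + 2309) = 1089/1369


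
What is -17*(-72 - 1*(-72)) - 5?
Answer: -5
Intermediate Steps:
-17*(-72 - 1*(-72)) - 5 = -17*(-72 + 72) - 5 = -17*0 - 5 = 0 - 5 = -5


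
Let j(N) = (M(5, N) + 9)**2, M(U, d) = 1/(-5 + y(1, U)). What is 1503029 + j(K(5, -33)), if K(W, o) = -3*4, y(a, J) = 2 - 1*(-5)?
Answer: 6012477/4 ≈ 1.5031e+6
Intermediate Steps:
y(a, J) = 7 (y(a, J) = 2 + 5 = 7)
K(W, o) = -12
M(U, d) = 1/2 (M(U, d) = 1/(-5 + 7) = 1/2)
j(N) = 361/4 (j(N) = (1/2 + 9)**2 = (19/2)**2 = 361/4)
1503029 + j(K(5, -33)) = 1503029 + 361/4 = 6012477/4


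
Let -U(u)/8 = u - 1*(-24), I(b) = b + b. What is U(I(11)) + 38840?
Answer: 38472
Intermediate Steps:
I(b) = 2*b
U(u) = -192 - 8*u (U(u) = -8*(u - 1*(-24)) = -8*(u + 24) = -8*(24 + u) = -192 - 8*u)
U(I(11)) + 38840 = (-192 - 16*11) + 38840 = (-192 - 8*22) + 38840 = (-192 - 176) + 38840 = -368 + 38840 = 38472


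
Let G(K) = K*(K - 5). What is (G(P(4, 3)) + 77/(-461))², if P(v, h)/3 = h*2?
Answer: 11620193209/212521 ≈ 54678.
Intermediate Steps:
P(v, h) = 6*h (P(v, h) = 3*(h*2) = 3*(2*h) = 6*h)
G(K) = K*(-5 + K)
(G(P(4, 3)) + 77/(-461))² = ((6*3)*(-5 + 6*3) + 77/(-461))² = (18*(-5 + 18) + 77*(-1/461))² = (18*13 - 77/461)² = (234 - 77/461)² = (107797/461)² = 11620193209/212521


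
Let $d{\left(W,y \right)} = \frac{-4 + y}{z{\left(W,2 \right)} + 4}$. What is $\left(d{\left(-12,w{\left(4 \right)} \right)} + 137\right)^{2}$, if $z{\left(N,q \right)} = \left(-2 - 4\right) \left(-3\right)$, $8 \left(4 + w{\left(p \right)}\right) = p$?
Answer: $\frac{36156169}{1936} \approx 18676.0$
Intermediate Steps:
$w{\left(p \right)} = -4 + \frac{p}{8}$
$z{\left(N,q \right)} = 18$ ($z{\left(N,q \right)} = \left(-6\right) \left(-3\right) = 18$)
$d{\left(W,y \right)} = - \frac{2}{11} + \frac{y}{22}$ ($d{\left(W,y \right)} = \frac{-4 + y}{18 + 4} = \frac{-4 + y}{22} = \left(-4 + y\right) \frac{1}{22} = - \frac{2}{11} + \frac{y}{22}$)
$\left(d{\left(-12,w{\left(4 \right)} \right)} + 137\right)^{2} = \left(\left(- \frac{2}{11} + \frac{-4 + \frac{1}{8} \cdot 4}{22}\right) + 137\right)^{2} = \left(\left(- \frac{2}{11} + \frac{-4 + \frac{1}{2}}{22}\right) + 137\right)^{2} = \left(\left(- \frac{2}{11} + \frac{1}{22} \left(- \frac{7}{2}\right)\right) + 137\right)^{2} = \left(\left(- \frac{2}{11} - \frac{7}{44}\right) + 137\right)^{2} = \left(- \frac{15}{44} + 137\right)^{2} = \left(\frac{6013}{44}\right)^{2} = \frac{36156169}{1936}$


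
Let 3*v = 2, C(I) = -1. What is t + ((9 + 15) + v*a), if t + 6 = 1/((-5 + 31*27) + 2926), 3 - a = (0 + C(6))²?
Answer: 217967/11274 ≈ 19.334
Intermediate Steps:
a = 2 (a = 3 - (0 - 1)² = 3 - 1*(-1)² = 3 - 1*1 = 3 - 1 = 2)
v = ⅔ (v = (⅓)*2 = ⅔ ≈ 0.66667)
t = -22547/3758 (t = -6 + 1/((-5 + 31*27) + 2926) = -6 + 1/((-5 + 837) + 2926) = -6 + 1/(832 + 2926) = -6 + 1/3758 = -22547/3758 ≈ -5.9997)
t + ((9 + 15) + v*a) = -22547/3758 + ((9 + 15) + (⅔)*2) = -22547/3758 + (24 + 4/3) = -22547/3758 + 76/3 = 217967/11274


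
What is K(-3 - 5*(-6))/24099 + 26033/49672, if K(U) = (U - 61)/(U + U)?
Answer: 2419732255/4617175608 ≈ 0.52407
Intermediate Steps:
K(U) = (-61 + U)/(2*U) (K(U) = (-61 + U)/((2*U)) = (-61 + U)*(1/(2*U)) = (-61 + U)/(2*U))
K(-3 - 5*(-6))/24099 + 26033/49672 = ((-61 + (-3 - 5*(-6)))/(2*(-3 - 5*(-6))))/24099 + 26033/49672 = ((-61 + (-3 + 30))/(2*(-3 + 30)))*(1/24099) + 26033*(1/49672) = ((½)*(-61 + 27)/27)*(1/24099) + 3719/7096 = ((½)*(1/27)*(-34))*(1/24099) + 3719/7096 = -17/27*1/24099 + 3719/7096 = -17/650673 + 3719/7096 = 2419732255/4617175608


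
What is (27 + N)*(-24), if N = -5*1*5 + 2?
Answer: -96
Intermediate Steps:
N = -23 (N = -5*5 + 2 = -25 + 2 = -23)
(27 + N)*(-24) = (27 - 23)*(-24) = 4*(-24) = -96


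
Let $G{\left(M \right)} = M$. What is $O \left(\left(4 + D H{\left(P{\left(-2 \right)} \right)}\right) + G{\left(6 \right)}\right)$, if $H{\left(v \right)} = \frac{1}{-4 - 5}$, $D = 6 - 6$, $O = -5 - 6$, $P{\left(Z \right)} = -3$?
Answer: $-110$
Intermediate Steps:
$O = -11$ ($O = -5 - 6 = -11$)
$D = 0$ ($D = 6 - 6 = 0$)
$H{\left(v \right)} = - \frac{1}{9}$ ($H{\left(v \right)} = \frac{1}{-9} = - \frac{1}{9}$)
$O \left(\left(4 + D H{\left(P{\left(-2 \right)} \right)}\right) + G{\left(6 \right)}\right) = - 11 \left(\left(4 + 0 \left(- \frac{1}{9}\right)\right) + 6\right) = - 11 \left(\left(4 + 0\right) + 6\right) = - 11 \left(4 + 6\right) = \left(-11\right) 10 = -110$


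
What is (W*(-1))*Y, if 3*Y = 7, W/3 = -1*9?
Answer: 63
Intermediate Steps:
W = -27 (W = 3*(-1*9) = 3*(-9) = -27)
Y = 7/3 (Y = (1/3)*7 = 7/3 ≈ 2.3333)
(W*(-1))*Y = -27*(-1)*(7/3) = 27*(7/3) = 63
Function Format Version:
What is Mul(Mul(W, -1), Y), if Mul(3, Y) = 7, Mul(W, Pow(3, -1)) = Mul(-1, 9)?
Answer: 63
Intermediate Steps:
W = -27 (W = Mul(3, Mul(-1, 9)) = Mul(3, -9) = -27)
Y = Rational(7, 3) (Y = Mul(Rational(1, 3), 7) = Rational(7, 3) ≈ 2.3333)
Mul(Mul(W, -1), Y) = Mul(Mul(-27, -1), Rational(7, 3)) = Mul(27, Rational(7, 3)) = 63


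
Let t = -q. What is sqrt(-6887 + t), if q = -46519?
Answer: 4*sqrt(2477) ≈ 199.08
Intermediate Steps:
t = 46519 (t = -1*(-46519) = 46519)
sqrt(-6887 + t) = sqrt(-6887 + 46519) = sqrt(39632) = 4*sqrt(2477)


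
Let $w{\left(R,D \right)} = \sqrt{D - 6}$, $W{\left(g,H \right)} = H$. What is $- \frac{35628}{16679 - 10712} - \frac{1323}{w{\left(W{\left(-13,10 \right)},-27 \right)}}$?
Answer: $- \frac{11876}{1989} + \frac{441 i \sqrt{33}}{11} \approx -5.9708 + 230.3 i$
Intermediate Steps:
$w{\left(R,D \right)} = \sqrt{-6 + D}$
$- \frac{35628}{16679 - 10712} - \frac{1323}{w{\left(W{\left(-13,10 \right)},-27 \right)}} = - \frac{35628}{16679 - 10712} - \frac{1323}{\sqrt{-6 - 27}} = - \frac{35628}{5967} - \frac{1323}{\sqrt{-33}} = \left(-35628\right) \frac{1}{5967} - \frac{1323}{i \sqrt{33}} = - \frac{11876}{1989} - 1323 \left(- \frac{i \sqrt{33}}{33}\right) = - \frac{11876}{1989} + \frac{441 i \sqrt{33}}{11}$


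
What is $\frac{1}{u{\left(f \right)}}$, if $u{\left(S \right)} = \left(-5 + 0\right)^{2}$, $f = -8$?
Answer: $\frac{1}{25} \approx 0.04$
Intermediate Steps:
$u{\left(S \right)} = 25$ ($u{\left(S \right)} = \left(-5\right)^{2} = 25$)
$\frac{1}{u{\left(f \right)}} = \frac{1}{25}$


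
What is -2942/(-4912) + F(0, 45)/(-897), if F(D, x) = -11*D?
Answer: 1471/2456 ≈ 0.59894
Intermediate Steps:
-2942/(-4912) + F(0, 45)/(-897) = -2942/(-4912) - 11*0/(-897) = -2942*(-1/4912) + 0*(-1/897) = 1471/2456 + 0 = 1471/2456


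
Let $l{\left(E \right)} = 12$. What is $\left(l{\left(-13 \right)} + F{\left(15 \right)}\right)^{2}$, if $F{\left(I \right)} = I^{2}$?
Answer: $56169$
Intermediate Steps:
$\left(l{\left(-13 \right)} + F{\left(15 \right)}\right)^{2} = \left(12 + 15^{2}\right)^{2} = \left(12 + 225\right)^{2} = 237^{2} = 56169$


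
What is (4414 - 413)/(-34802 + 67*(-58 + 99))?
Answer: -4001/32055 ≈ -0.12482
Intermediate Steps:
(4414 - 413)/(-34802 + 67*(-58 + 99)) = 4001/(-34802 + 67*41) = 4001/(-34802 + 2747) = 4001/(-32055) = 4001*(-1/32055) = -4001/32055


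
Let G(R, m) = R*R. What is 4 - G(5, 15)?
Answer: -21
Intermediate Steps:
G(R, m) = R²
4 - G(5, 15) = 4 - 1*5² = 4 - 1*25 = 4 - 25 = -21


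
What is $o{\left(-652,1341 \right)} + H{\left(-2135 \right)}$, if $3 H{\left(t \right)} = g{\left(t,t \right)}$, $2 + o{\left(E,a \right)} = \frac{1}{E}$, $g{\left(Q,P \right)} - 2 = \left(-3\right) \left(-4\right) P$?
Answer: $- \frac{16706851}{1956} \approx -8541.3$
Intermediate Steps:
$g{\left(Q,P \right)} = 2 + 12 P$ ($g{\left(Q,P \right)} = 2 + \left(-3\right) \left(-4\right) P = 2 + 12 P$)
$o{\left(E,a \right)} = -2 + \frac{1}{E}$
$H{\left(t \right)} = \frac{2}{3} + 4 t$ ($H{\left(t \right)} = \frac{2 + 12 t}{3} = \frac{2}{3} + 4 t$)
$o{\left(-652,1341 \right)} + H{\left(-2135 \right)} = \left(-2 + \frac{1}{-652}\right) + \left(\frac{2}{3} + 4 \left(-2135\right)\right) = \left(-2 - \frac{1}{652}\right) + \left(\frac{2}{3} - 8540\right) = - \frac{1305}{652} - \frac{25618}{3} = - \frac{16706851}{1956}$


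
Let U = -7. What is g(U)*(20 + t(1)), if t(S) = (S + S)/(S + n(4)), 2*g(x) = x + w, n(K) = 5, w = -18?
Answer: -1525/6 ≈ -254.17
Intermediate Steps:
g(x) = -9 + x/2 (g(x) = (x - 18)/2 = (-18 + x)/2 = -9 + x/2)
t(S) = 2*S/(5 + S) (t(S) = (S + S)/(S + 5) = (2*S)/(5 + S) = 2*S/(5 + S))
g(U)*(20 + t(1)) = (-9 + (1/2)*(-7))*(20 + 2*1/(5 + 1)) = (-9 - 7/2)*(20 + 2*1/6) = -25*(20 + 2*1*(1/6))/2 = -25*(20 + 1/3)/2 = -25/2*61/3 = -1525/6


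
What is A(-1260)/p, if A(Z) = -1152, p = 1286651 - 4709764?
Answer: 1152/3423113 ≈ 0.00033654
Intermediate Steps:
p = -3423113
A(-1260)/p = -1152/(-3423113) = -1152*(-1/3423113) = 1152/3423113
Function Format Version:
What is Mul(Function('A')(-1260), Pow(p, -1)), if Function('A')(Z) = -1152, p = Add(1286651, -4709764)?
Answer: Rational(1152, 3423113) ≈ 0.00033654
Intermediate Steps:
p = -3423113
Mul(Function('A')(-1260), Pow(p, -1)) = Mul(-1152, Pow(-3423113, -1)) = Mul(-1152, Rational(-1, 3423113)) = Rational(1152, 3423113)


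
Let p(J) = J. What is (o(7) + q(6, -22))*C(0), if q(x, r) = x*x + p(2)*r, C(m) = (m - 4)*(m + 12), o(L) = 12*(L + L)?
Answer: -7680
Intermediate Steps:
o(L) = 24*L (o(L) = 12*(2*L) = 24*L)
C(m) = (-4 + m)*(12 + m)
q(x, r) = x² + 2*r (q(x, r) = x*x + 2*r = x² + 2*r)
(o(7) + q(6, -22))*C(0) = (24*7 + (6² + 2*(-22)))*(-48 + 0² + 8*0) = (168 + (36 - 44))*(-48 + 0 + 0) = (168 - 8)*(-48) = 160*(-48) = -7680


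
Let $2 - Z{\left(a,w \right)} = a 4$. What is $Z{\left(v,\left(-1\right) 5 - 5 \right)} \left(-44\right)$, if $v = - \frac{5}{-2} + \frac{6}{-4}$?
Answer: $88$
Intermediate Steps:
$v = 1$ ($v = \left(-5\right) \left(- \frac{1}{2}\right) + 6 \left(- \frac{1}{4}\right) = \frac{5}{2} - \frac{3}{2} = 1$)
$Z{\left(a,w \right)} = 2 - 4 a$ ($Z{\left(a,w \right)} = 2 - a 4 = 2 - 4 a$)
$Z{\left(v,\left(-1\right) 5 - 5 \right)} \left(-44\right) = \left(2 - 4\right) \left(-44\right) = \left(-2\right) \left(-44\right) = 88$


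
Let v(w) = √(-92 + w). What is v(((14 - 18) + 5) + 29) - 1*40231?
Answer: -40231 + I*√62 ≈ -40231.0 + 7.874*I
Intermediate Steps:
v(((14 - 18) + 5) + 29) - 1*40231 = √(-92 + (((14 - 18) + 5) + 29)) - 1*40231 = √(-92 + ((-4 + 5) + 29)) - 40231 = √(-92 + (1 + 29)) - 40231 = √(-92 + 30) - 40231 = √(-62) - 40231 = I*√62 - 40231 = -40231 + I*√62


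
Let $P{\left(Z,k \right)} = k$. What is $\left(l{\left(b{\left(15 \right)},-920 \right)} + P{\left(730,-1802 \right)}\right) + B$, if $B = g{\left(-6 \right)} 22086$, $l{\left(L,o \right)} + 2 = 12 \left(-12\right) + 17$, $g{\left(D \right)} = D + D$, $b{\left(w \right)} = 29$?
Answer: $-266963$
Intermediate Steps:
$g{\left(D \right)} = 2 D$
$l{\left(L,o \right)} = -129$ ($l{\left(L,o \right)} = -2 + \left(12 \left(-12\right) + 17\right) = -2 + \left(-144 + 17\right) = -2 - 127 = -129$)
$B = -265032$ ($B = 2 \left(-6\right) 22086 = \left(-12\right) 22086 = -265032$)
$\left(l{\left(b{\left(15 \right)},-920 \right)} + P{\left(730,-1802 \right)}\right) + B = \left(-129 - 1802\right) - 265032 = -1931 - 265032 = -266963$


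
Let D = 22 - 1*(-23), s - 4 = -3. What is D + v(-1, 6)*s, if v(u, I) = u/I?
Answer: 269/6 ≈ 44.833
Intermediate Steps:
s = 1 (s = 4 - 3 = 1)
D = 45 (D = 22 + 23 = 45)
D + v(-1, 6)*s = 45 - 1/6*1 = 45 - 1*⅙*1 = 45 - ⅙*1 = 45 - ⅙ = 269/6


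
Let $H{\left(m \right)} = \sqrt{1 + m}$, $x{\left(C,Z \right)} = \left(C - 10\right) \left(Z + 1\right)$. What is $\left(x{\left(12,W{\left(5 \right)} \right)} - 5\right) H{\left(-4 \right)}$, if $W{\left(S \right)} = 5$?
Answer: $7 i \sqrt{3} \approx 12.124 i$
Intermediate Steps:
$x{\left(C,Z \right)} = \left(1 + Z\right) \left(-10 + C\right)$ ($x{\left(C,Z \right)} = \left(-10 + C\right) \left(1 + Z\right) = \left(1 + Z\right) \left(-10 + C\right)$)
$\left(x{\left(12,W{\left(5 \right)} \right)} - 5\right) H{\left(-4 \right)} = \left(\left(-10 + 12 - 50 + 12 \cdot 5\right) - 5\right) \sqrt{1 - 4} = \left(\left(-10 + 12 - 50 + 60\right) - 5\right) \sqrt{-3} = \left(12 - 5\right) i \sqrt{3} = 7 i \sqrt{3}$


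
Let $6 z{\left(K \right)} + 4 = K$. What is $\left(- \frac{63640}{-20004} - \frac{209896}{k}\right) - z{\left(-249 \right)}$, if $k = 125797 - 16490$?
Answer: $\frac{47479105505}{1093288614} \approx 43.428$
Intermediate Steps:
$k = 109307$ ($k = 125797 - 16490 = 109307$)
$z{\left(K \right)} = - \frac{2}{3} + \frac{K}{6}$
$\left(- \frac{63640}{-20004} - \frac{209896}{k}\right) - z{\left(-249 \right)} = \left(- \frac{63640}{-20004} - \frac{209896}{109307}\right) - \left(- \frac{2}{3} + \frac{1}{6} \left(-249\right)\right) = \left(\left(-63640\right) \left(- \frac{1}{20004}\right) - \frac{209896}{109307}\right) - \left(- \frac{2}{3} - \frac{83}{2}\right) = \left(\frac{15910}{5001} - \frac{209896}{109307}\right) - - \frac{253}{6} = \frac{689384474}{546644307} + \frac{253}{6} = \frac{47479105505}{1093288614}$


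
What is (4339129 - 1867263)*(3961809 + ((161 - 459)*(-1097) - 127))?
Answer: 10600814865208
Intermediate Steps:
(4339129 - 1867263)*(3961809 + ((161 - 459)*(-1097) - 127)) = 2471866*(3961809 + (-298*(-1097) - 127)) = 2471866*(3961809 + (326906 - 127)) = 2471866*(3961809 + 326779) = 2471866*4288588 = 10600814865208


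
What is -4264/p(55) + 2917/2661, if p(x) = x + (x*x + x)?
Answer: -733903/2780745 ≈ -0.26392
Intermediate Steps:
p(x) = x**2 + 2*x (p(x) = x + (x**2 + x) = x + (x + x**2) = x**2 + 2*x)
-4264/p(55) + 2917/2661 = -4264*1/(55*(2 + 55)) + 2917/2661 = -4264/(55*57) + 2917*(1/2661) = -4264/3135 + 2917/2661 = -733903/2780745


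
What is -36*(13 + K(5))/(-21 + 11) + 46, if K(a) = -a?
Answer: 374/5 ≈ 74.800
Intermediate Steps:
-36*(13 + K(5))/(-21 + 11) + 46 = -36*(13 - 1*5)/(-21 + 11) + 46 = -36*(13 - 5)/(-10) + 46 = -288*(-1)/10 + 46 = -36*(-4/5) + 46 = 144/5 + 46 = 374/5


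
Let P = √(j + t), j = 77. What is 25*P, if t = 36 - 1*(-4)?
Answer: 75*√13 ≈ 270.42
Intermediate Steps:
t = 40 (t = 36 + 4 = 40)
P = 3*√13 (P = √(77 + 40) = √117 = 3*√13 ≈ 10.817)
25*P = 25*(3*√13) = 75*√13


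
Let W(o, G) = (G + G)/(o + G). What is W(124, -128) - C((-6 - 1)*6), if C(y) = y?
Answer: 106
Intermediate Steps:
W(o, G) = 2*G/(G + o) (W(o, G) = (2*G)/(G + o) = 2*G/(G + o))
W(124, -128) - C((-6 - 1)*6) = 2*(-128)/(-128 + 124) - (-6 - 1)*6 = 2*(-128)/(-4) - (-7)*6 = 2*(-128)*(-¼) - 1*(-42) = 64 + 42 = 106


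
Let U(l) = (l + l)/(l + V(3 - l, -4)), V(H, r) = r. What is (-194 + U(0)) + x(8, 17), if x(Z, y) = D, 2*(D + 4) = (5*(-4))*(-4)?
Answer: -158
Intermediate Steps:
D = 36 (D = -4 + ((5*(-4))*(-4))/2 = -4 + (-20*(-4))/2 = -4 + (½)*80 = -4 + 40 = 36)
x(Z, y) = 36
U(l) = 2*l/(-4 + l) (U(l) = (l + l)/(l - 4) = (2*l)/(-4 + l) = 2*l/(-4 + l))
(-194 + U(0)) + x(8, 17) = (-194 + 2*0/(-4 + 0)) + 36 = (-194 + 2*0/(-4)) + 36 = (-194 + 2*0*(-¼)) + 36 = (-194 + 0) + 36 = -194 + 36 = -158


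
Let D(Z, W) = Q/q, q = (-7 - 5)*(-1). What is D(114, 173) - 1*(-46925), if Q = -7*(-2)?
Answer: 281557/6 ≈ 46926.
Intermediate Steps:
q = 12 (q = -12*(-1) = 12)
Q = 14
D(Z, W) = 7/6 (D(Z, W) = 14/12 = 14*(1/12) = 7/6)
D(114, 173) - 1*(-46925) = 7/6 - 1*(-46925) = 7/6 + 46925 = 281557/6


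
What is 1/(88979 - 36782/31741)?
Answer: 31741/2824245657 ≈ 1.1239e-5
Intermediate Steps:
1/(88979 - 36782/31741) = 1/(2824245657/31741) = 31741/2824245657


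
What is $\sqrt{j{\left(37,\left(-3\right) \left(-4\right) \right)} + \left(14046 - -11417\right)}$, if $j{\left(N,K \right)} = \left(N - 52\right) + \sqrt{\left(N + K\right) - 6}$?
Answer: $\sqrt{25448 + \sqrt{43}} \approx 159.54$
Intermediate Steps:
$j{\left(N,K \right)} = -52 + N + \sqrt{-6 + K + N}$ ($j{\left(N,K \right)} = \left(-52 + N\right) + \sqrt{\left(K + N\right) - 6} = \left(-52 + N\right) + \sqrt{-6 + K + N} = -52 + N + \sqrt{-6 + K + N}$)
$\sqrt{j{\left(37,\left(-3\right) \left(-4\right) \right)} + \left(14046 - -11417\right)} = \sqrt{\left(-52 + 37 + \sqrt{-6 - -12 + 37}\right) + \left(14046 - -11417\right)} = \sqrt{\left(-52 + 37 + \sqrt{-6 + 12 + 37}\right) + \left(14046 + 11417\right)} = \sqrt{\left(-52 + 37 + \sqrt{43}\right) + 25463} = \sqrt{\left(-15 + \sqrt{43}\right) + 25463} = \sqrt{25448 + \sqrt{43}}$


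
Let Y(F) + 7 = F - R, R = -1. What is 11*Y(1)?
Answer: -55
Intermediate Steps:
Y(F) = -6 + F (Y(F) = -7 + (F - 1*(-1)) = -7 + (F + 1) = -7 + (1 + F) = -6 + F)
11*Y(1) = 11*(-6 + 1) = 11*(-5) = -55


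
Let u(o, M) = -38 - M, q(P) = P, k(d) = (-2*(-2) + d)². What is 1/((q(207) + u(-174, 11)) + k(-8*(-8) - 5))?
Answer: 1/4127 ≈ 0.00024231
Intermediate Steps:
k(d) = (4 + d)²
1/((q(207) + u(-174, 11)) + k(-8*(-8) - 5)) = 1/((207 + (-38 - 1*11)) + (4 + (-8*(-8) - 5))²) = 1/((207 + (-38 - 11)) + (4 + (64 - 5))²) = 1/((207 - 49) + (4 + 59)²) = 1/(158 + 63²) = 1/(158 + 3969) = 1/4127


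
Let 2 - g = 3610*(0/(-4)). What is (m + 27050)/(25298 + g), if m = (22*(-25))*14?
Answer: 387/506 ≈ 0.76482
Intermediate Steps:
m = -7700 (m = -550*14 = -7700)
g = 2 (g = 2 - 3610*0/(-4) = 2 - 3610*0*(-¼) = 2 - 3610*0 = 2 - 1*0 = 2 + 0 = 2)
(m + 27050)/(25298 + g) = (-7700 + 27050)/(25298 + 2) = 19350/25300 = 19350*(1/25300) = 387/506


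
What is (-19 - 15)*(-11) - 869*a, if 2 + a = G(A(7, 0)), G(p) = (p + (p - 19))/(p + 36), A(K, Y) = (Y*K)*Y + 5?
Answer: 94413/41 ≈ 2302.8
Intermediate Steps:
A(K, Y) = 5 + K*Y² (A(K, Y) = (K*Y)*Y + 5 = K*Y² + 5 = 5 + K*Y²)
G(p) = (-19 + 2*p)/(36 + p) (G(p) = (p + (-19 + p))/(36 + p) = (-19 + 2*p)/(36 + p))
a = -91/41 (a = -2 + (-19 + 2*(5 + 7*0²))/(36 + (5 + 7*0²)) = -2 + (-19 + 2*(5 + 7*0))/(36 + (5 + 7*0)) = -2 + (-19 + 2*(5 + 0))/(36 + (5 + 0)) = -2 + (-19 + 2*5)/(36 + 5) = -2 + (-19 + 10)/41 = -2 + (1/41)*(-9) = -2 - 9/41 = -91/41 ≈ -2.2195)
(-19 - 15)*(-11) - 869*a = (-19 - 15)*(-11) - 869*(-91/41) = -34*(-11) + 79079/41 = 374 + 79079/41 = 94413/41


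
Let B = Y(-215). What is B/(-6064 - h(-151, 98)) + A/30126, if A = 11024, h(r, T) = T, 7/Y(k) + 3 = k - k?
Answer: 34000091/92818206 ≈ 0.36631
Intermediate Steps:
Y(k) = -7/3 (Y(k) = 7/(-3 + (k - k)) = 7/(-3 + 0) = 7/(-3) = 7*(-⅓) = -7/3)
B = -7/3 ≈ -2.3333
B/(-6064 - h(-151, 98)) + A/30126 = -7/(3*(-6064 - 1*98)) + 11024/30126 = -7/(3*(-6064 - 98)) + 11024*(1/30126) = -7/3/(-6162) + 5512/15063 = -7/3*(-1/6162) + 5512/15063 = 7/18486 + 5512/15063 = 34000091/92818206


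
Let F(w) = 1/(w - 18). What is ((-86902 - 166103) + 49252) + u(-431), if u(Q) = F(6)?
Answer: -2445037/12 ≈ -2.0375e+5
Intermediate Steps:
F(w) = 1/(-18 + w)
u(Q) = -1/12 (u(Q) = 1/(-18 + 6) = 1/(-12) = -1/12)
((-86902 - 166103) + 49252) + u(-431) = ((-86902 - 166103) + 49252) - 1/12 = (-253005 + 49252) - 1/12 = -203753 - 1/12 = -2445037/12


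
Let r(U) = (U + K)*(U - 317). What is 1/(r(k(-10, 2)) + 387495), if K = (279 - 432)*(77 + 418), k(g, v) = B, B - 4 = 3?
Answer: 1/23863175 ≈ 4.1906e-8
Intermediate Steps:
B = 7 (B = 4 + 3 = 7)
k(g, v) = 7
K = -75735 (K = -153*495 = -75735)
r(U) = (-75735 + U)*(-317 + U) (r(U) = (U - 75735)*(U - 317) = (-75735 + U)*(-317 + U))
1/(r(k(-10, 2)) + 387495) = 1/((24007995 + 7² - 76052*7) + 387495) = 1/((24007995 + 49 - 532364) + 387495) = 1/(23475680 + 387495) = 1/23863175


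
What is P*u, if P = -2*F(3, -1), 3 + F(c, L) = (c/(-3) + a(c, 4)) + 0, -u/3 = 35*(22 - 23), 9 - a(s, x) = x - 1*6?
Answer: -1470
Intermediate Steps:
a(s, x) = 15 - x (a(s, x) = 9 - (x - 1*6) = 9 - (x - 6) = 9 - (-6 + x) = 9 + (6 - x) = 15 - x)
u = 105 (u = -105*(22 - 23) = -105*(-1) = -3*(-35) = 105)
F(c, L) = 8 - c/3 (F(c, L) = -3 + ((c/(-3) + (15 - 1*4)) + 0) = -3 + ((c*(-⅓) + (15 - 4)) + 0) = -3 + ((-c/3 + 11) + 0) = -3 + ((11 - c/3) + 0) = -3 + (11 - c/3) = 8 - c/3)
P = -14 (P = -2*(8 - ⅓*3) = -2*(8 - 1) = -2*7 = -14)
P*u = -14*105 = -1470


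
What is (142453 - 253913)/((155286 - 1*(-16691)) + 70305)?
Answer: -55730/121141 ≈ -0.46004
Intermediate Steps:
(142453 - 253913)/((155286 - 1*(-16691)) + 70305) = -111460/((155286 + 16691) + 70305) = -111460/(171977 + 70305) = -111460/242282 = -111460*1/242282 = -55730/121141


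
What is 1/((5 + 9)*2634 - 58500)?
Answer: -1/21624 ≈ -4.6245e-5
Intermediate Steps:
1/((5 + 9)*2634 - 58500) = 1/(14*2634 - 58500) = 1/(36876 - 58500) = 1/(-21624) = -1/21624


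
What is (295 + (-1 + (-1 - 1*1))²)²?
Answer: 92416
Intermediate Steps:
(295 + (-1 + (-1 - 1*1))²)² = (295 + (-1 + (-1 - 1))²)² = (295 + (-1 - 2)²)² = (295 + (-3)²)² = (295 + 9)² = 304² = 92416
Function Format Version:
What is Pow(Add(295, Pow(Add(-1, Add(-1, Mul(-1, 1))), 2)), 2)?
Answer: 92416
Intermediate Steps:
Pow(Add(295, Pow(Add(-1, Add(-1, Mul(-1, 1))), 2)), 2) = Pow(Add(295, Pow(Add(-1, Add(-1, -1)), 2)), 2) = Pow(Add(295, Pow(Add(-1, -2), 2)), 2) = Pow(Add(295, Pow(-3, 2)), 2) = Pow(Add(295, 9), 2) = Pow(304, 2) = 92416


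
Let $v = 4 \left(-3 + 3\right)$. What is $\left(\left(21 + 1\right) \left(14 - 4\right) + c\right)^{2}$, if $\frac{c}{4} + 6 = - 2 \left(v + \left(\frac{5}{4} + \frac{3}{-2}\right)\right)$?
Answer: $39204$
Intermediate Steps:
$v = 0$ ($v = 4 \cdot 0 = 0$)
$c = -22$ ($c = -24 + 4 \left(- 2 \left(0 + \left(\frac{5}{4} + \frac{3}{-2}\right)\right)\right) = -24 + 4 \left(- 2 \left(0 + \left(5 \cdot \frac{1}{4} + 3 \left(- \frac{1}{2}\right)\right)\right)\right) = -24 + 4 \left(- 2 \left(0 + \left(\frac{5}{4} - \frac{3}{2}\right)\right)\right) = -24 + 4 \left(- 2 \left(0 - \frac{1}{4}\right)\right) = -24 + 4 \left(\left(-2\right) \left(- \frac{1}{4}\right)\right) = -24 + 4 \cdot \frac{1}{2} = -24 + 2 = -22$)
$\left(\left(21 + 1\right) \left(14 - 4\right) + c\right)^{2} = \left(\left(21 + 1\right) \left(14 - 4\right) - 22\right)^{2} = \left(22 \cdot 10 - 22\right)^{2} = \left(220 - 22\right)^{2} = 198^{2} = 39204$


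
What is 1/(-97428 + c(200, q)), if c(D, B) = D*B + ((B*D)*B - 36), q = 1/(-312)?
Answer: -12168/1185949727 ≈ -1.0260e-5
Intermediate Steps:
q = -1/312 ≈ -0.0032051
c(D, B) = -36 + B*D + D*B² (c(D, B) = B*D + (D*B² - 36) = B*D + (-36 + D*B²) = -36 + B*D + D*B²)
1/(-97428 + c(200, q)) = 1/(-97428 + (-36 - 1/312*200 + 200*(-1/312)²)) = 1/(-97428 + (-36 - 25/39 + 200*(1/97344))) = 1/(-97428 + (-36 - 25/39 + 25/12168)) = 1/(-97428 - 445823/12168) = 1/(-1185949727/12168) = -12168/1185949727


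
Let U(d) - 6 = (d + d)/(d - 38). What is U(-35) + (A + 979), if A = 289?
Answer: 93072/73 ≈ 1275.0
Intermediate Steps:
U(d) = 6 + 2*d/(-38 + d) (U(d) = 6 + (d + d)/(d - 38) = 6 + (2*d)/(-38 + d) = 6 + 2*d/(-38 + d))
U(-35) + (A + 979) = 4*(-57 + 2*(-35))/(-38 - 35) + (289 + 979) = 4*(-57 - 70)/(-73) + 1268 = 4*(-1/73)*(-127) + 1268 = 508/73 + 1268 = 93072/73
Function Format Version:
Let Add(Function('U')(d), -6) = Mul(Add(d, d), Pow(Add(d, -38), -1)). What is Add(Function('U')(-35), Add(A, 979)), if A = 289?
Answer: Rational(93072, 73) ≈ 1275.0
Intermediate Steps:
Function('U')(d) = Add(6, Mul(2, d, Pow(Add(-38, d), -1))) (Function('U')(d) = Add(6, Mul(Add(d, d), Pow(Add(d, -38), -1))) = Add(6, Mul(Mul(2, d), Pow(Add(-38, d), -1))) = Add(6, Mul(2, d, Pow(Add(-38, d), -1))))
Add(Function('U')(-35), Add(A, 979)) = Add(Mul(4, Pow(Add(-38, -35), -1), Add(-57, Mul(2, -35))), Add(289, 979)) = Add(Mul(4, Pow(-73, -1), Add(-57, -70)), 1268) = Add(Mul(4, Rational(-1, 73), -127), 1268) = Add(Rational(508, 73), 1268) = Rational(93072, 73)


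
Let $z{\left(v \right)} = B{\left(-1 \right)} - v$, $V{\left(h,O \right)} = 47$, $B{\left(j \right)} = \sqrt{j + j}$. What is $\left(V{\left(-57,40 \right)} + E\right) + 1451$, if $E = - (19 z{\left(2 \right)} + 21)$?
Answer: $1515 - 19 i \sqrt{2} \approx 1515.0 - 26.87 i$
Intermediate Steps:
$B{\left(j \right)} = \sqrt{2} \sqrt{j}$ ($B{\left(j \right)} = \sqrt{2 j} = \sqrt{2} \sqrt{j}$)
$z{\left(v \right)} = - v + i \sqrt{2}$ ($z{\left(v \right)} = \sqrt{2} \sqrt{-1} - v = \sqrt{2} i - v = i \sqrt{2} - v = - v + i \sqrt{2}$)
$E = 17 - 19 i \sqrt{2}$ ($E = - (19 \left(\left(-1\right) 2 + i \sqrt{2}\right) + 21) = - (19 \left(-2 + i \sqrt{2}\right) + 21) = - (\left(-38 + 19 i \sqrt{2}\right) + 21) = - (-17 + 19 i \sqrt{2}) = 17 - 19 i \sqrt{2} \approx 17.0 - 26.87 i$)
$\left(V{\left(-57,40 \right)} + E\right) + 1451 = \left(47 + \left(17 - 19 i \sqrt{2}\right)\right) + 1451 = \left(64 - 19 i \sqrt{2}\right) + 1451 = 1515 - 19 i \sqrt{2}$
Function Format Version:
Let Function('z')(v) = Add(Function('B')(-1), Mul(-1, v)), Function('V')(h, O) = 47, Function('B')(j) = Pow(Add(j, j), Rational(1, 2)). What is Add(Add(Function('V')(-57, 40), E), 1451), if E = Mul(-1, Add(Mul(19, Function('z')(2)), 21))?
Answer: Add(1515, Mul(-19, I, Pow(2, Rational(1, 2)))) ≈ Add(1515.0, Mul(-26.870, I))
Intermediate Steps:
Function('B')(j) = Mul(Pow(2, Rational(1, 2)), Pow(j, Rational(1, 2))) (Function('B')(j) = Pow(Mul(2, j), Rational(1, 2)) = Mul(Pow(2, Rational(1, 2)), Pow(j, Rational(1, 2))))
Function('z')(v) = Add(Mul(-1, v), Mul(I, Pow(2, Rational(1, 2)))) (Function('z')(v) = Add(Mul(Pow(2, Rational(1, 2)), Pow(-1, Rational(1, 2))), Mul(-1, v)) = Add(Mul(Pow(2, Rational(1, 2)), I), Mul(-1, v)) = Add(Mul(I, Pow(2, Rational(1, 2))), Mul(-1, v)) = Add(Mul(-1, v), Mul(I, Pow(2, Rational(1, 2)))))
E = Add(17, Mul(-19, I, Pow(2, Rational(1, 2)))) (E = Mul(-1, Add(Mul(19, Add(Mul(-1, 2), Mul(I, Pow(2, Rational(1, 2))))), 21)) = Mul(-1, Add(Mul(19, Add(-2, Mul(I, Pow(2, Rational(1, 2))))), 21)) = Mul(-1, Add(Add(-38, Mul(19, I, Pow(2, Rational(1, 2)))), 21)) = Mul(-1, Add(-17, Mul(19, I, Pow(2, Rational(1, 2))))) = Add(17, Mul(-19, I, Pow(2, Rational(1, 2)))) ≈ Add(17.000, Mul(-26.870, I)))
Add(Add(Function('V')(-57, 40), E), 1451) = Add(Add(47, Add(17, Mul(-19, I, Pow(2, Rational(1, 2))))), 1451) = Add(Add(64, Mul(-19, I, Pow(2, Rational(1, 2)))), 1451) = Add(1515, Mul(-19, I, Pow(2, Rational(1, 2))))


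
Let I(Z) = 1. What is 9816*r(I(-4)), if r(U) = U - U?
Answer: 0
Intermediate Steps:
r(U) = 0
9816*r(I(-4)) = 9816*0 = 0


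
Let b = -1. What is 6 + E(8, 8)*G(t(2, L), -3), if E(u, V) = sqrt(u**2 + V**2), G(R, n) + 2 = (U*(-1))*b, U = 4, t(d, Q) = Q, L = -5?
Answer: 6 + 16*sqrt(2) ≈ 28.627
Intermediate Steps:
G(R, n) = 2 (G(R, n) = -2 + (4*(-1))*(-1) = -2 - 4*(-1) = -2 + 4 = 2)
E(u, V) = sqrt(V**2 + u**2)
6 + E(8, 8)*G(t(2, L), -3) = 6 + sqrt(8**2 + 8**2)*2 = 6 + sqrt(64 + 64)*2 = 6 + sqrt(128)*2 = 6 + (8*sqrt(2))*2 = 6 + 16*sqrt(2)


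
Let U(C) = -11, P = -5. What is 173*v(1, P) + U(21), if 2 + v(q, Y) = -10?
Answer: -2087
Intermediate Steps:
v(q, Y) = -12 (v(q, Y) = -2 - 10 = -12)
173*v(1, P) + U(21) = 173*(-12) - 11 = -2076 - 11 = -2087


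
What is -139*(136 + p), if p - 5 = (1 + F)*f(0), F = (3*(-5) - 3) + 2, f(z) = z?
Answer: -19599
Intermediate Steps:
F = -16 (F = (-15 - 3) + 2 = -18 + 2 = -16)
p = 5 (p = 5 + (1 - 16)*0 = 5 - 15*0 = 5 + 0 = 5)
-139*(136 + p) = -139*(136 + 5) = -139*141 = -19599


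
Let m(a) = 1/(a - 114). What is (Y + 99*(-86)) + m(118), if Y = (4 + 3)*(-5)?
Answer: -34195/4 ≈ -8548.8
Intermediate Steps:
Y = -35 (Y = 7*(-5) = -35)
m(a) = 1/(-114 + a)
(Y + 99*(-86)) + m(118) = (-35 + 99*(-86)) + 1/(-114 + 118) = (-35 - 8514) + 1/4 = -8549 + ¼ = -34195/4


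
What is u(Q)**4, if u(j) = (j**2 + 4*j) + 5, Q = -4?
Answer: 625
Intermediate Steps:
u(j) = 5 + j**2 + 4*j
u(Q)**4 = (5 + (-4)**2 + 4*(-4))**4 = (5 + 16 - 16)**4 = 5**4 = 625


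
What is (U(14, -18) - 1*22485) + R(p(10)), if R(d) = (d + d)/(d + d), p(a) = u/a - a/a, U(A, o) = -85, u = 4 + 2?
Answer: -22569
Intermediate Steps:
u = 6
p(a) = -1 + 6/a (p(a) = 6/a - a/a = 6/a - 1*1 = 6/a - 1 = -1 + 6/a)
R(d) = 1 (R(d) = (2*d)/((2*d)) = (2*d)*(1/(2*d)) = 1)
(U(14, -18) - 1*22485) + R(p(10)) = (-85 - 1*22485) + 1 = (-85 - 22485) + 1 = -22570 + 1 = -22569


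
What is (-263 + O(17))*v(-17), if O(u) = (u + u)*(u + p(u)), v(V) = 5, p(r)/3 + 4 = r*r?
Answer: 146925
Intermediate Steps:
p(r) = -12 + 3*r² (p(r) = -12 + 3*(r*r) = -12 + 3*r²)
O(u) = 2*u*(-12 + u + 3*u²) (O(u) = (u + u)*(u + (-12 + 3*u²)) = (2*u)*(-12 + u + 3*u²) = 2*u*(-12 + u + 3*u²))
(-263 + O(17))*v(-17) = (-263 + 2*17*(-12 + 17 + 3*17²))*5 = (-263 + 2*17*(-12 + 17 + 3*289))*5 = (-263 + 2*17*(-12 + 17 + 867))*5 = (-263 + 2*17*872)*5 = (-263 + 29648)*5 = 29385*5 = 146925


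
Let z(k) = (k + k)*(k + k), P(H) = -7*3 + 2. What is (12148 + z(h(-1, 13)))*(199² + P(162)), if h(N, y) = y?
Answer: 507599568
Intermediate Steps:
P(H) = -19 (P(H) = -21 + 2 = -19)
z(k) = 4*k² (z(k) = (2*k)*(2*k) = 4*k²)
(12148 + z(h(-1, 13)))*(199² + P(162)) = (12148 + 4*13²)*(199² - 19) = (12148 + 4*169)*(39601 - 19) = (12148 + 676)*39582 = 12824*39582 = 507599568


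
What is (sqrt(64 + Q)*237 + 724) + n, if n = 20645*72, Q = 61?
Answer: 1487164 + 1185*sqrt(5) ≈ 1.4898e+6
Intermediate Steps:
n = 1486440
(sqrt(64 + Q)*237 + 724) + n = (sqrt(64 + 61)*237 + 724) + 1486440 = (sqrt(125)*237 + 724) + 1486440 = ((5*sqrt(5))*237 + 724) + 1486440 = (1185*sqrt(5) + 724) + 1486440 = (724 + 1185*sqrt(5)) + 1486440 = 1487164 + 1185*sqrt(5)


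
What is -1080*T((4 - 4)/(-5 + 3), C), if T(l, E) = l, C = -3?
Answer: 0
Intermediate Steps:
-1080*T((4 - 4)/(-5 + 3), C) = -1080*(4 - 4)/(-5 + 3) = -1080*0/(-2) = -1080*0*(-½) = -1080*0 = -135*0 = 0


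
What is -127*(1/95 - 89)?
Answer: 1073658/95 ≈ 11302.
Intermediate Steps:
-127*(1/95 - 89) = -127*(-8454/95) = 1073658/95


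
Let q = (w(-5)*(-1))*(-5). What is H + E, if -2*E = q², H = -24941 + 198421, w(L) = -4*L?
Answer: 168480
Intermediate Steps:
q = 100 (q = (-4*(-5)*(-1))*(-5) = (20*(-1))*(-5) = -20*(-5) = 100)
H = 173480
E = -5000 (E = -½*100² = -½*10000 = -5000)
H + E = 173480 - 5000 = 168480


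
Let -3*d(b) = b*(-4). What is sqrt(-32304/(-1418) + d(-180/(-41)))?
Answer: 6*sqrt(672133418)/29069 ≈ 5.3512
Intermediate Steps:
d(b) = 4*b/3 (d(b) = -b*(-4)/3 = -(-4)*b/3 = 4*b/3)
sqrt(-32304/(-1418) + d(-180/(-41))) = sqrt(-32304/(-1418) + 4*(-180/(-41))/3) = sqrt(-32304*(-1/1418) + 4*(-180*(-1/41))/3) = sqrt(16152/709 + (4/3)*(180/41)) = sqrt(16152/709 + 240/41) = sqrt(832392/29069) = 6*sqrt(672133418)/29069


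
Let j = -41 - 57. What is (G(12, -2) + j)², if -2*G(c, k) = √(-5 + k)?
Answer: (196 + I*√7)²/4 ≈ 9602.3 + 259.28*I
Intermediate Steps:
j = -98
G(c, k) = -√(-5 + k)/2
(G(12, -2) + j)² = (-√(-5 - 2)/2 - 98)² = (-I*√7/2 - 98)² = (-98 - I*√7/2)²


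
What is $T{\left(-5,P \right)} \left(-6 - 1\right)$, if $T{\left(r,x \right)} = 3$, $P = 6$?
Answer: $-21$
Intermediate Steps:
$T{\left(-5,P \right)} \left(-6 - 1\right) = 3 \left(-6 - 1\right) = 3 \left(-7\right) = -21$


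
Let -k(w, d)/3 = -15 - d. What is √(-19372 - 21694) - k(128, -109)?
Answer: 282 + I*√41066 ≈ 282.0 + 202.65*I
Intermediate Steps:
k(w, d) = 45 + 3*d (k(w, d) = -3*(-15 - d) = 45 + 3*d)
√(-19372 - 21694) - k(128, -109) = √(-19372 - 21694) - (45 + 3*(-109)) = √(-41066) - (45 - 327) = I*√41066 - 1*(-282) = I*√41066 + 282 = 282 + I*√41066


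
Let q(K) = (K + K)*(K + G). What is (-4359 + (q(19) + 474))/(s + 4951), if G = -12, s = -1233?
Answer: -329/338 ≈ -0.97337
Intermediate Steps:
q(K) = 2*K*(-12 + K) (q(K) = (K + K)*(K - 12) = (2*K)*(-12 + K) = 2*K*(-12 + K))
(-4359 + (q(19) + 474))/(s + 4951) = (-4359 + (2*19*(-12 + 19) + 474))/(-1233 + 4951) = (-4359 + (2*19*7 + 474))/3718 = (-4359 + (266 + 474))*(1/3718) = (-4359 + 740)*(1/3718) = -3619*1/3718 = -329/338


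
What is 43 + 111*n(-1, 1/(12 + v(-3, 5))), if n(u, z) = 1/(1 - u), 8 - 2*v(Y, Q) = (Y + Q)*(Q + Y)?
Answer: 197/2 ≈ 98.500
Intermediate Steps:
v(Y, Q) = 4 - (Q + Y)²/2 (v(Y, Q) = 4 - (Y + Q)*(Q + Y)/2 = 4 - (Q + Y)*(Q + Y)/2 = 4 - (Q + Y)²/2)
43 + 111*n(-1, 1/(12 + v(-3, 5))) = 43 + 111*(-1/(-1 - 1)) = 43 + 111*(-1/(-2)) = 43 + 111*(-1*(-½)) = 43 + 111*(½) = 43 + 111/2 = 197/2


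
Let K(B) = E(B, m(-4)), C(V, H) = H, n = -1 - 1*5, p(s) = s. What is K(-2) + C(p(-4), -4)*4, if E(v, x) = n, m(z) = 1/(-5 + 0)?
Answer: -22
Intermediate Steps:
n = -6 (n = -1 - 5 = -6)
m(z) = -⅕ (m(z) = 1/(-5) = -⅕)
E(v, x) = -6
K(B) = -6
K(-2) + C(p(-4), -4)*4 = -6 - 4*4 = -6 - 16 = -22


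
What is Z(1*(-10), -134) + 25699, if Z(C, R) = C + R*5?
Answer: 25019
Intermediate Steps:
Z(C, R) = C + 5*R
Z(1*(-10), -134) + 25699 = (1*(-10) + 5*(-134)) + 25699 = (-10 - 670) + 25699 = -680 + 25699 = 25019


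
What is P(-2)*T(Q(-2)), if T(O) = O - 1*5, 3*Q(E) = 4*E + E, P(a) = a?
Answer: 50/3 ≈ 16.667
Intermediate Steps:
Q(E) = 5*E/3 (Q(E) = (4*E + E)/3 = (5*E)/3 = 5*E/3)
T(O) = -5 + O (T(O) = O - 5 = -5 + O)
P(-2)*T(Q(-2)) = -2*(-5 + (5/3)*(-2)) = -2*(-5 - 10/3) = -2*(-25/3) = 50/3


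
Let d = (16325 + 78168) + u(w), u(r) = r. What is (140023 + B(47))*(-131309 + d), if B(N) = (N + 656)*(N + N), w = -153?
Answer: -7619495745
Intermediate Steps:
B(N) = 2*N*(656 + N) (B(N) = (656 + N)*(2*N) = 2*N*(656 + N))
d = 94340 (d = (16325 + 78168) - 153 = 94493 - 153 = 94340)
(140023 + B(47))*(-131309 + d) = (140023 + 2*47*(656 + 47))*(-131309 + 94340) = (140023 + 2*47*703)*(-36969) = (140023 + 66082)*(-36969) = 206105*(-36969) = -7619495745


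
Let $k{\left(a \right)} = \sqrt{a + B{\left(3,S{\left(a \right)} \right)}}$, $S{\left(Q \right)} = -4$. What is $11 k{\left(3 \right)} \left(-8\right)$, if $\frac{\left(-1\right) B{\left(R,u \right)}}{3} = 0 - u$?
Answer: $- 264 i \approx - 264.0 i$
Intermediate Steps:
$B{\left(R,u \right)} = 3 u$ ($B{\left(R,u \right)} = - 3 \left(0 - u\right) = - 3 \left(- u\right) = 3 u$)
$k{\left(a \right)} = \sqrt{-12 + a}$ ($k{\left(a \right)} = \sqrt{a + 3 \left(-4\right)} = \sqrt{a - 12} = \sqrt{-12 + a}$)
$11 k{\left(3 \right)} \left(-8\right) = 11 \sqrt{-12 + 3} \left(-8\right) = 11 \sqrt{-9} \left(-8\right) = 11 \cdot 3 i \left(-8\right) = 33 i \left(-8\right) = - 264 i$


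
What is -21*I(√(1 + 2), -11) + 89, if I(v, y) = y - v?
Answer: 320 + 21*√3 ≈ 356.37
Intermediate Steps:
-21*I(√(1 + 2), -11) + 89 = -21*(-11 - √(1 + 2)) + 89 = -21*(-11 - √3) + 89 = (231 + 21*√3) + 89 = 320 + 21*√3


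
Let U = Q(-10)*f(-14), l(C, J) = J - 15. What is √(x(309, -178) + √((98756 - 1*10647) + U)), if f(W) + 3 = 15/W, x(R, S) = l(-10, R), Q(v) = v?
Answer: √(14406 + 14*√1079834)/7 ≈ 24.308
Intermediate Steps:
l(C, J) = -15 + J
x(R, S) = -15 + R
f(W) = -3 + 15/W
U = 285/7 (U = -10*(-3 + 15/(-14)) = -10*(-3 + 15*(-1/14)) = -10*(-3 - 15/14) = -10*(-57/14) = 285/7 ≈ 40.714)
√(x(309, -178) + √((98756 - 1*10647) + U)) = √((-15 + 309) + √((98756 - 1*10647) + 285/7)) = √(294 + √((98756 - 10647) + 285/7)) = √(294 + √(88109 + 285/7)) = √(294 + √(617048/7)) = √(294 + 2*√1079834/7)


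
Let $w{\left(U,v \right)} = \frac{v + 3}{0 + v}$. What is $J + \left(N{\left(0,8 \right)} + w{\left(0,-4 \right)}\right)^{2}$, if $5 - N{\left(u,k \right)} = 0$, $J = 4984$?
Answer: $\frac{80185}{16} \approx 5011.6$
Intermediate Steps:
$w{\left(U,v \right)} = \frac{3 + v}{v}$
$N{\left(u,k \right)} = 5$ ($N{\left(u,k \right)} = 5 - 0 = 5 + 0 = 5$)
$J + \left(N{\left(0,8 \right)} + w{\left(0,-4 \right)}\right)^{2} = 4984 + \left(5 + \frac{3 - 4}{-4}\right)^{2} = 4984 + \left(5 - - \frac{1}{4}\right)^{2} = 4984 + \left(5 + \frac{1}{4}\right)^{2} = 4984 + \left(\frac{21}{4}\right)^{2} = 4984 + \frac{441}{16} = \frac{80185}{16}$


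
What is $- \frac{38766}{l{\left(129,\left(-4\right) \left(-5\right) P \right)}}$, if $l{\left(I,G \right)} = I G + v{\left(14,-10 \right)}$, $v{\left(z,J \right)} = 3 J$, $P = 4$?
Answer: $- \frac{923}{245} \approx -3.7673$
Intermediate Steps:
$l{\left(I,G \right)} = -30 + G I$ ($l{\left(I,G \right)} = I G + 3 \left(-10\right) = G I - 30 = -30 + G I$)
$- \frac{38766}{l{\left(129,\left(-4\right) \left(-5\right) P \right)}} = - \frac{38766}{-30 + \left(-4\right) \left(-5\right) 4 \cdot 129} = - \frac{38766}{-30 + 20 \cdot 4 \cdot 129} = - \frac{38766}{-30 + 80 \cdot 129} = - \frac{38766}{-30 + 10320} = - \frac{38766}{10290} = \left(-38766\right) \frac{1}{10290} = - \frac{923}{245}$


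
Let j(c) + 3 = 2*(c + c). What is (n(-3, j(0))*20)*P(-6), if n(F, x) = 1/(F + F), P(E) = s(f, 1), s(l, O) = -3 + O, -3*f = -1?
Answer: 20/3 ≈ 6.6667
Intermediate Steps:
f = 1/3 (f = -1/3*(-1) = 1/3 ≈ 0.33333)
j(c) = -3 + 4*c (j(c) = -3 + 2*(c + c) = -3 + 2*(2*c) = -3 + 4*c)
P(E) = -2 (P(E) = -3 + 1 = -2)
n(F, x) = 1/(2*F)
(n(-3, j(0))*20)*P(-6) = (((1/2)/(-3))*20)*(-2) = (((1/2)*(-1/3))*20)*(-2) = -1/6*20*(-2) = -10/3*(-2) = 20/3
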